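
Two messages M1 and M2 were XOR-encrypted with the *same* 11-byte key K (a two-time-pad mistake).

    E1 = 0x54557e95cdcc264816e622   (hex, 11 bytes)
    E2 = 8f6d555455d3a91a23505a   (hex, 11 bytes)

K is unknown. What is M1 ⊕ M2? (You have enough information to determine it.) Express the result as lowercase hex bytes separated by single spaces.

db 38 2b c1 98 1f 8f 52 35 b6 78

E1 ⊕ E2 = (M1 ⊕ K) ⊕ (M2 ⊕ K) = M1 ⊕ M2 — the shared key cancels under XOR.
byte 0: 54 XOR 8f = db
byte 1: 55 XOR 6d = 38
byte 2: 7e XOR 55 = 2b
byte 3: 95 XOR 54 = c1
byte 4: cd XOR 55 = 98
byte 5: cc XOR d3 = 1f
byte 6: 26 XOR a9 = 8f
byte 7: 48 XOR 1a = 52
byte 8: 16 XOR 23 = 35
byte 9: e6 XOR 50 = b6
byte 10: 22 XOR 5a = 78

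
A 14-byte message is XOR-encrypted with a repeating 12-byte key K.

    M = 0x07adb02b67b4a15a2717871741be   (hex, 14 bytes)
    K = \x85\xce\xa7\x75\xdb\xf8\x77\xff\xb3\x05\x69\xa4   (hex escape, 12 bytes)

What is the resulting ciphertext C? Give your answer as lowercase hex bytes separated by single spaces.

82 63 17 5e bc 4c d6 a5 94 12 ee b3 c4 70

The 12-byte key repeats, so the effective keystream is 85 ce a7 75 db f8 77 ff b3 05 69 a4 85 ce.
byte 0: 00000111 ^ 10000101 = 10000010
byte 1: 10101101 ^ 11001110 = 01100011
byte 2: 10110000 ^ 10100111 = 00010111
byte 3: 00101011 ^ 01110101 = 01011110
byte 4: 01100111 ^ 11011011 = 10111100
byte 5: 10110100 ^ 11111000 = 01001100
byte 6: 10100001 ^ 01110111 = 11010110
byte 7: 01011010 ^ 11111111 = 10100101
byte 8: 00100111 ^ 10110011 = 10010100
byte 9: 00010111 ^ 00000101 = 00010010
byte 10: 10000111 ^ 01101001 = 11101110
byte 11: 00010111 ^ 10100100 = 10110011
byte 12: 01000001 ^ 10000101 = 11000100
byte 13: 10111110 ^ 11001110 = 01110000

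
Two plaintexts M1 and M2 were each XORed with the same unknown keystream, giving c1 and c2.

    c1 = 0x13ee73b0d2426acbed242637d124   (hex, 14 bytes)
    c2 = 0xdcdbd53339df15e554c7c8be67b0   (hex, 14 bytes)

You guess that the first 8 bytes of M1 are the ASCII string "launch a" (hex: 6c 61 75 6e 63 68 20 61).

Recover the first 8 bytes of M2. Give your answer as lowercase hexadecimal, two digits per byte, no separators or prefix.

a354d3ed88f55f4f

First, c1 ⊕ c2 = (M1 ⊕ K) ⊕ (M2 ⊕ K) = M1 ⊕ M2, so the key drops out. Then M2 = (M1 ⊕ M2) ⊕ M1 over the first 8 bytes.
byte 0: (13 ⊕ dc) ⊕ 6c = cf ⊕ 6c = a3
byte 1: (ee ⊕ db) ⊕ 61 = 35 ⊕ 61 = 54
byte 2: (73 ⊕ d5) ⊕ 75 = a6 ⊕ 75 = d3
byte 3: (b0 ⊕ 33) ⊕ 6e = 83 ⊕ 6e = ed
byte 4: (d2 ⊕ 39) ⊕ 63 = eb ⊕ 63 = 88
byte 5: (42 ⊕ df) ⊕ 68 = 9d ⊕ 68 = f5
byte 6: (6a ⊕ 15) ⊕ 20 = 7f ⊕ 20 = 5f
byte 7: (cb ⊕ e5) ⊕ 61 = 2e ⊕ 61 = 4f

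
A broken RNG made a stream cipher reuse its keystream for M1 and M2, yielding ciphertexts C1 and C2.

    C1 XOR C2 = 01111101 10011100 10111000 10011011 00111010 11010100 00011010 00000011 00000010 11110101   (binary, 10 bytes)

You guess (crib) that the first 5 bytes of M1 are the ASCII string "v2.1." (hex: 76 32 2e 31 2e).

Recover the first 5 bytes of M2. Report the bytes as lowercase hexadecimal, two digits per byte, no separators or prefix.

Since C1 ⊕ C2 = M1 ⊕ M2, XORing with the guessed M1 bytes yields the corresponding M2 bytes: M2 = (C1 ⊕ C2) ⊕ M1.
7d XOR 76 = 0b
9c XOR 32 = ae
b8 XOR 2e = 96
9b XOR 31 = aa
3a XOR 2e = 14

0bae96aa14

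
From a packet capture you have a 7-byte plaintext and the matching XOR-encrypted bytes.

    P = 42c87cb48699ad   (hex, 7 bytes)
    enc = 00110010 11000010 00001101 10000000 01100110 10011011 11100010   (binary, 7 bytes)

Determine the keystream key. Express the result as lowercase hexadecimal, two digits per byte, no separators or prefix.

Since enc = P ⊕ key, XORing both sides with P gives key = P ⊕ enc.
42 ⊕ 32 = 70
c8 ⊕ c2 = 0a
7c ⊕ 0d = 71
b4 ⊕ 80 = 34
86 ⊕ 66 = e0
99 ⊕ 9b = 02
ad ⊕ e2 = 4f

700a7134e0024f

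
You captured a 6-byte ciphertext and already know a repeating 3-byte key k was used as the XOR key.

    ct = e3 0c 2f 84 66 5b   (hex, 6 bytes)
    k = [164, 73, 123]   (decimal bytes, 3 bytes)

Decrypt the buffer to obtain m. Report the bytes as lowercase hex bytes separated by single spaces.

The 3-byte key repeats, so the effective keystream is a4 49 7b a4 49 7b.
byte 0: 11100011 ^ 10100100 = 01000111
byte 1: 00001100 ^ 01001001 = 01000101
byte 2: 00101111 ^ 01111011 = 01010100
byte 3: 10000100 ^ 10100100 = 00100000
byte 4: 01100110 ^ 01001001 = 00101111
byte 5: 01011011 ^ 01111011 = 00100000

47 45 54 20 2f 20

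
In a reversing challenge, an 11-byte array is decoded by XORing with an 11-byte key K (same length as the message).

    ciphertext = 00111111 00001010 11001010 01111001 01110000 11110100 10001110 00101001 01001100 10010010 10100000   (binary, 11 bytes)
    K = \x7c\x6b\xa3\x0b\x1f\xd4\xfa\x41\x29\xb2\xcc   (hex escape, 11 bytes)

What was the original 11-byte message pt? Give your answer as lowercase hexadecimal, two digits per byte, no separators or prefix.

XOR is its own inverse, so applying the key byte-wise gives the result directly.
3f XOR 7c = 43
0a XOR 6b = 61
ca XOR a3 = 69
79 XOR 0b = 72
70 XOR 1f = 6f
f4 XOR d4 = 20
8e XOR fa = 74
29 XOR 41 = 68
4c XOR 29 = 65
92 XOR b2 = 20
a0 XOR cc = 6c

436169726f20746865206c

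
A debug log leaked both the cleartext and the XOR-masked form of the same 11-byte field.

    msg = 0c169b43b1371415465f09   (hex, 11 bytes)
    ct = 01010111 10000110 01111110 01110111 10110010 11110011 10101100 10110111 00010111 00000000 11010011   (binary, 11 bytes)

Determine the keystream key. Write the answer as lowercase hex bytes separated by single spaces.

5b 90 e5 34 03 c4 b8 a2 51 5f da

Since ct = msg ⊕ key, XORing both sides with msg gives key = msg ⊕ ct.
0c XOR 57 = 5b
16 XOR 86 = 90
9b XOR 7e = e5
43 XOR 77 = 34
b1 XOR b2 = 03
37 XOR f3 = c4
14 XOR ac = b8
15 XOR b7 = a2
46 XOR 17 = 51
5f XOR 00 = 5f
09 XOR d3 = da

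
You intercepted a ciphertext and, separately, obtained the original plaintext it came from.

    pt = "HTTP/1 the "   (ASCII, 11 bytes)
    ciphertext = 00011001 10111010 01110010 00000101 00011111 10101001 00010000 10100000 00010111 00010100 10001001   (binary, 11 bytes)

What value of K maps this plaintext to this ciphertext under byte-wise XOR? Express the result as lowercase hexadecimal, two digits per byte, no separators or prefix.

Since ciphertext = pt ⊕ K, XORing both sides with pt gives K = pt ⊕ ciphertext.
48 xor 19 = 51
54 xor ba = ee
54 xor 72 = 26
50 xor 05 = 55
2f xor 1f = 30
31 xor a9 = 98
20 xor 10 = 30
74 xor a0 = d4
68 xor 17 = 7f
65 xor 14 = 71
20 xor 89 = a9

51ee2655309830d47f71a9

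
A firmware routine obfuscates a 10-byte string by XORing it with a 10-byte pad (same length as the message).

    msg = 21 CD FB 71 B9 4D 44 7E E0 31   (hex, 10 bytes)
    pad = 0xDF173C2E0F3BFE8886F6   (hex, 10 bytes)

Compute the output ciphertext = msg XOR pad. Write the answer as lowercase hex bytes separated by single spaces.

fe da c7 5f b6 76 ba f6 66 c7

21 ⊕ df = fe
cd ⊕ 17 = da
fb ⊕ 3c = c7
71 ⊕ 2e = 5f
b9 ⊕ 0f = b6
4d ⊕ 3b = 76
44 ⊕ fe = ba
7e ⊕ 88 = f6
e0 ⊕ 86 = 66
31 ⊕ f6 = c7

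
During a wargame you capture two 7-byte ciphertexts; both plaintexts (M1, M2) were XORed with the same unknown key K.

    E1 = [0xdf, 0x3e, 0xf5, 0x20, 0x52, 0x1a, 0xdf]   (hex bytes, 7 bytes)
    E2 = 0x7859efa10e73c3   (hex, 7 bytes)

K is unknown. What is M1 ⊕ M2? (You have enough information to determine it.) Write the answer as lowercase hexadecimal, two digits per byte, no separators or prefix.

E1 ⊕ E2 = (M1 ⊕ K) ⊕ (M2 ⊕ K) = M1 ⊕ M2 — the shared key cancels under XOR.
223 xor 120 = 167
 62 xor  89 = 103
245 xor 239 =  26
 32 xor 161 = 129
 82 xor  14 =  92
 26 xor 115 = 105
223 xor 195 =  28

a7671a815c691c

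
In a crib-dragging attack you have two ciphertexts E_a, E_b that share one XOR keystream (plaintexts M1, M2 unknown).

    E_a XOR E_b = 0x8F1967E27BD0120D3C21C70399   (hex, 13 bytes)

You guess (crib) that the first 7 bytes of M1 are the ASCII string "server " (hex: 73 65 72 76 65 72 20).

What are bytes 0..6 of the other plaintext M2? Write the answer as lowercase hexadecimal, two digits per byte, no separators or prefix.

Since E_a ⊕ E_b = M1 ⊕ M2, XORing with the guessed M1 bytes yields the corresponding M2 bytes: M2 = (E_a ⊕ E_b) ⊕ M1.
10001111 XOR 01110011 = 11111100
00011001 XOR 01100101 = 01111100
01100111 XOR 01110010 = 00010101
11100010 XOR 01110110 = 10010100
01111011 XOR 01100101 = 00011110
11010000 XOR 01110010 = 10100010
00010010 XOR 00100000 = 00110010

fc7c15941ea232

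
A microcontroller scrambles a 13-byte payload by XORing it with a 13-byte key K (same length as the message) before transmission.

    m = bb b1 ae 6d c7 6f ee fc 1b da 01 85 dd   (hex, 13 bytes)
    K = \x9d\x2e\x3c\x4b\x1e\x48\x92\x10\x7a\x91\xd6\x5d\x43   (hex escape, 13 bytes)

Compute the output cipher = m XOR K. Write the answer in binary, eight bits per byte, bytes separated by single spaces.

byte 0: 10111011 ^ 10011101 = 00100110
byte 1: 10110001 ^ 00101110 = 10011111
byte 2: 10101110 ^ 00111100 = 10010010
byte 3: 01101101 ^ 01001011 = 00100110
byte 4: 11000111 ^ 00011110 = 11011001
byte 5: 01101111 ^ 01001000 = 00100111
byte 6: 11101110 ^ 10010010 = 01111100
byte 7: 11111100 ^ 00010000 = 11101100
byte 8: 00011011 ^ 01111010 = 01100001
byte 9: 11011010 ^ 10010001 = 01001011
byte 10: 00000001 ^ 11010110 = 11010111
byte 11: 10000101 ^ 01011101 = 11011000
byte 12: 11011101 ^ 01000011 = 10011110

00100110 10011111 10010010 00100110 11011001 00100111 01111100 11101100 01100001 01001011 11010111 11011000 10011110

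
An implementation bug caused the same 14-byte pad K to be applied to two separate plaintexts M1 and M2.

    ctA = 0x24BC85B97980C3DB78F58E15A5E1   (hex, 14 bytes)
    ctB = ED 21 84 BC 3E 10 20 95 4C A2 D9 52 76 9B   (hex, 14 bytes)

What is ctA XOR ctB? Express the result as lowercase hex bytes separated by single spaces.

ctA ⊕ ctB = (M1 ⊕ K) ⊕ (M2 ⊕ K) = M1 ⊕ M2 — the shared key cancels under XOR.
byte 0: 00100100 XOR 11101101 = 11001001
byte 1: 10111100 XOR 00100001 = 10011101
byte 2: 10000101 XOR 10000100 = 00000001
byte 3: 10111001 XOR 10111100 = 00000101
byte 4: 01111001 XOR 00111110 = 01000111
byte 5: 10000000 XOR 00010000 = 10010000
byte 6: 11000011 XOR 00100000 = 11100011
byte 7: 11011011 XOR 10010101 = 01001110
byte 8: 01111000 XOR 01001100 = 00110100
byte 9: 11110101 XOR 10100010 = 01010111
byte 10: 10001110 XOR 11011001 = 01010111
byte 11: 00010101 XOR 01010010 = 01000111
byte 12: 10100101 XOR 01110110 = 11010011
byte 13: 11100001 XOR 10011011 = 01111010

c9 9d 01 05 47 90 e3 4e 34 57 57 47 d3 7a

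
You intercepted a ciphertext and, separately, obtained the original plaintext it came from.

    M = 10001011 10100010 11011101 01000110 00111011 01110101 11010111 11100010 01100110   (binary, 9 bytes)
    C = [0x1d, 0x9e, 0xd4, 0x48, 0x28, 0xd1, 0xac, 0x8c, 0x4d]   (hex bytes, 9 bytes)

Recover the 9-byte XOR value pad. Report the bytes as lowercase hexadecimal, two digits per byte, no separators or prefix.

Since C = M ⊕ pad, XORing both sides with M gives pad = M ⊕ C.
139 XOR  29 = 150
162 XOR 158 =  60
221 XOR 212 =   9
 70 XOR  72 =  14
 59 XOR  40 =  19
117 XOR 209 = 164
215 XOR 172 = 123
226 XOR 140 = 110
102 XOR  77 =  43

963c090e13a47b6e2b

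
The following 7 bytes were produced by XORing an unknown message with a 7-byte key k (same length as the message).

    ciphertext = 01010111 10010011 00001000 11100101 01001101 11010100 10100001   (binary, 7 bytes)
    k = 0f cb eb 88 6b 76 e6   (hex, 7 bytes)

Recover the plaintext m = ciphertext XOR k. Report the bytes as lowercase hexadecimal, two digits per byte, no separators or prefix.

5858e36d26a247

01010111 ⊕ 00001111 = 01011000
10010011 ⊕ 11001011 = 01011000
00001000 ⊕ 11101011 = 11100011
11100101 ⊕ 10001000 = 01101101
01001101 ⊕ 01101011 = 00100110
11010100 ⊕ 01110110 = 10100010
10100001 ⊕ 11100110 = 01000111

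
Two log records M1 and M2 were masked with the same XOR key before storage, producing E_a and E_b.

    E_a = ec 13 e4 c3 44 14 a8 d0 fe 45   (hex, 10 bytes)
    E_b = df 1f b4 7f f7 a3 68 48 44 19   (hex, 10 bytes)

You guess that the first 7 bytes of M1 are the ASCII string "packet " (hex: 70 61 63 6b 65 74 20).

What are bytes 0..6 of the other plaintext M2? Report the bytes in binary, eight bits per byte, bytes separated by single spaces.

First, E_a ⊕ E_b = (M1 ⊕ K) ⊕ (M2 ⊕ K) = M1 ⊕ M2, so the key drops out. Then M2 = (M1 ⊕ M2) ⊕ M1 over the first 7 bytes.
byte 0: (ec ^ df) ^ 70 = 33 ^ 70 = 43
byte 1: (13 ^ 1f) ^ 61 = 0c ^ 61 = 6d
byte 2: (e4 ^ b4) ^ 63 = 50 ^ 63 = 33
byte 3: (c3 ^ 7f) ^ 6b = bc ^ 6b = d7
byte 4: (44 ^ f7) ^ 65 = b3 ^ 65 = d6
byte 5: (14 ^ a3) ^ 74 = b7 ^ 74 = c3
byte 6: (a8 ^ 68) ^ 20 = c0 ^ 20 = e0

01000011 01101101 00110011 11010111 11010110 11000011 11100000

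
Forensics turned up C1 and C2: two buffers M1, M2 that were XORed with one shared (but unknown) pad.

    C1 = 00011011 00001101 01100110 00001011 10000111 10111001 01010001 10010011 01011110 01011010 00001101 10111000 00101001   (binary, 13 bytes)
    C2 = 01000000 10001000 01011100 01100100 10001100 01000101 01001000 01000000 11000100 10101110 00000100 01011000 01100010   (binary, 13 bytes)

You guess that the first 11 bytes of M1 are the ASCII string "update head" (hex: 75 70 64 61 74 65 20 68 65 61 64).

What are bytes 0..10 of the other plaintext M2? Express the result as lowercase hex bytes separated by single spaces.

First, C1 ⊕ C2 = (M1 ⊕ K) ⊕ (M2 ⊕ K) = M1 ⊕ M2, so the key drops out. Then M2 = (M1 ⊕ M2) ⊕ M1 over the first 11 bytes.
byte 0: (1b xor 40) xor 75 = 5b xor 75 = 2e
byte 1: (0d xor 88) xor 70 = 85 xor 70 = f5
byte 2: (66 xor 5c) xor 64 = 3a xor 64 = 5e
byte 3: (0b xor 64) xor 61 = 6f xor 61 = 0e
byte 4: (87 xor 8c) xor 74 = 0b xor 74 = 7f
byte 5: (b9 xor 45) xor 65 = fc xor 65 = 99
byte 6: (51 xor 48) xor 20 = 19 xor 20 = 39
byte 7: (93 xor 40) xor 68 = d3 xor 68 = bb
byte 8: (5e xor c4) xor 65 = 9a xor 65 = ff
byte 9: (5a xor ae) xor 61 = f4 xor 61 = 95
byte 10: (0d xor 04) xor 64 = 09 xor 64 = 6d

2e f5 5e 0e 7f 99 39 bb ff 95 6d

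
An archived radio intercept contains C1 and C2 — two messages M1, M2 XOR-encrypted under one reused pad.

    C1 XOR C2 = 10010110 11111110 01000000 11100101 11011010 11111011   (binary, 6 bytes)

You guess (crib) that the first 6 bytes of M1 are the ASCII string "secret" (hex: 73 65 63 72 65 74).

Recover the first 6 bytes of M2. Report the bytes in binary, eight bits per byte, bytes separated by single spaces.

Since C1 ⊕ C2 = M1 ⊕ M2, XORing with the guessed M1 bytes yields the corresponding M2 bytes: M2 = (C1 ⊕ C2) ⊕ M1.
96 XOR 73 = e5
fe XOR 65 = 9b
40 XOR 63 = 23
e5 XOR 72 = 97
da XOR 65 = bf
fb XOR 74 = 8f

11100101 10011011 00100011 10010111 10111111 10001111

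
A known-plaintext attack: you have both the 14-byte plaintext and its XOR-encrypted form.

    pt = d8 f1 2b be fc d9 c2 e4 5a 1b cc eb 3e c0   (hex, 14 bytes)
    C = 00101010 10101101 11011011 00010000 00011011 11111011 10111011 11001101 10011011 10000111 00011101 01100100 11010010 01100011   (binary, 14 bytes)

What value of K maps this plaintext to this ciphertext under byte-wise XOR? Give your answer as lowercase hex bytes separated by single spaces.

Since C = pt ⊕ K, XORing both sides with pt gives K = pt ⊕ C.
11011000 ⊕ 00101010 = 11110010
11110001 ⊕ 10101101 = 01011100
00101011 ⊕ 11011011 = 11110000
10111110 ⊕ 00010000 = 10101110
11111100 ⊕ 00011011 = 11100111
11011001 ⊕ 11111011 = 00100010
11000010 ⊕ 10111011 = 01111001
11100100 ⊕ 11001101 = 00101001
01011010 ⊕ 10011011 = 11000001
00011011 ⊕ 10000111 = 10011100
11001100 ⊕ 00011101 = 11010001
11101011 ⊕ 01100100 = 10001111
00111110 ⊕ 11010010 = 11101100
11000000 ⊕ 01100011 = 10100011

f2 5c f0 ae e7 22 79 29 c1 9c d1 8f ec a3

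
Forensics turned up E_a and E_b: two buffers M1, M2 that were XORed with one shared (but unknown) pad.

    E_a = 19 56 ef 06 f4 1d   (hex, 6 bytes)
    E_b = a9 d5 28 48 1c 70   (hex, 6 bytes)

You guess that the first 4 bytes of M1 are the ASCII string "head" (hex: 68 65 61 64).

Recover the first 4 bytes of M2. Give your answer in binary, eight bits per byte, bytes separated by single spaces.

First, E_a ⊕ E_b = (M1 ⊕ K) ⊕ (M2 ⊕ K) = M1 ⊕ M2, so the key drops out. Then M2 = (M1 ⊕ M2) ⊕ M1 over the first 4 bytes.
byte 0: (19 XOR a9) XOR 68 = b0 XOR 68 = d8
byte 1: (56 XOR d5) XOR 65 = 83 XOR 65 = e6
byte 2: (ef XOR 28) XOR 61 = c7 XOR 61 = a6
byte 3: (06 XOR 48) XOR 64 = 4e XOR 64 = 2a

11011000 11100110 10100110 00101010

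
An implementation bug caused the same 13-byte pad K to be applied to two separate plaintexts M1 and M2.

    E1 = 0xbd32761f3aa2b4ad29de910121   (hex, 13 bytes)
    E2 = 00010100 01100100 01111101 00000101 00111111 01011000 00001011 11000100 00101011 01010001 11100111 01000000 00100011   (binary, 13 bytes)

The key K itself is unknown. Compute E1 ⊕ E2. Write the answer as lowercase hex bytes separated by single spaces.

E1 ⊕ E2 = (M1 ⊕ K) ⊕ (M2 ⊕ K) = M1 ⊕ M2 — the shared key cancels under XOR.
bd ^ 14 = a9
32 ^ 64 = 56
76 ^ 7d = 0b
1f ^ 05 = 1a
3a ^ 3f = 05
a2 ^ 58 = fa
b4 ^ 0b = bf
ad ^ c4 = 69
29 ^ 2b = 02
de ^ 51 = 8f
91 ^ e7 = 76
01 ^ 40 = 41
21 ^ 23 = 02

a9 56 0b 1a 05 fa bf 69 02 8f 76 41 02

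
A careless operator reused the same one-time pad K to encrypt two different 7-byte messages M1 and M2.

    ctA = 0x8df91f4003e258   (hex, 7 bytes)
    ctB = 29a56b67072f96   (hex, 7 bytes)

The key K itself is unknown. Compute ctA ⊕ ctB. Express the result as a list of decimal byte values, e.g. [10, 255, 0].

[164, 92, 116, 39, 4, 205, 206]

ctA ⊕ ctB = (M1 ⊕ K) ⊕ (M2 ⊕ K) = M1 ⊕ M2 — the shared key cancels under XOR.
8d XOR 29 = a4
f9 XOR a5 = 5c
1f XOR 6b = 74
40 XOR 67 = 27
03 XOR 07 = 04
e2 XOR 2f = cd
58 XOR 96 = ce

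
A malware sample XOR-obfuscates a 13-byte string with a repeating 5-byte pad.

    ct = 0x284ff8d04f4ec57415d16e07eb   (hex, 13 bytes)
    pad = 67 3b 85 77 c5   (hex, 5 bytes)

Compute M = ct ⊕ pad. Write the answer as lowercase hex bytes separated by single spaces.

4f 74 7d a7 8a 29 fe f1 62 14 09 3c 6e

The 5-byte key repeats, so the effective keystream is 67 3b 85 77 c5 67 3b 85 77 c5 67 3b 85.
byte 0: 28 ⊕ 67 = 4f
byte 1: 4f ⊕ 3b = 74
byte 2: f8 ⊕ 85 = 7d
byte 3: d0 ⊕ 77 = a7
byte 4: 4f ⊕ c5 = 8a
byte 5: 4e ⊕ 67 = 29
byte 6: c5 ⊕ 3b = fe
byte 7: 74 ⊕ 85 = f1
byte 8: 15 ⊕ 77 = 62
byte 9: d1 ⊕ c5 = 14
byte 10: 6e ⊕ 67 = 09
byte 11: 07 ⊕ 3b = 3c
byte 12: eb ⊕ 85 = 6e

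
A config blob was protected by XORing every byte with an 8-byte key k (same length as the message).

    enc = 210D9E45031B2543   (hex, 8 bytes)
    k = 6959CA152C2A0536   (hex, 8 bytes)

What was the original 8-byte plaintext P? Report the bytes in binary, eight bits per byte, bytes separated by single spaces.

01001000 01010100 01010100 01010000 00101111 00110001 00100000 01110101

byte 0: 21 ^ 69 = 48
byte 1: 0d ^ 59 = 54
byte 2: 9e ^ ca = 54
byte 3: 45 ^ 15 = 50
byte 4: 03 ^ 2c = 2f
byte 5: 1b ^ 2a = 31
byte 6: 25 ^ 05 = 20
byte 7: 43 ^ 36 = 75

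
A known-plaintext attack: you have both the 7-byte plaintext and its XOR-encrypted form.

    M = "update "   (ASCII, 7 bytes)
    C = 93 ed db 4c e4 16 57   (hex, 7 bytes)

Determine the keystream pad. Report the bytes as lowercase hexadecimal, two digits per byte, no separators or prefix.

e69dbf2d907377

Since C = M ⊕ pad, XORing both sides with M gives pad = M ⊕ C.
117 ^ 147 = 230
112 ^ 237 = 157
100 ^ 219 = 191
 97 ^  76 =  45
116 ^ 228 = 144
101 ^  22 = 115
 32 ^  87 = 119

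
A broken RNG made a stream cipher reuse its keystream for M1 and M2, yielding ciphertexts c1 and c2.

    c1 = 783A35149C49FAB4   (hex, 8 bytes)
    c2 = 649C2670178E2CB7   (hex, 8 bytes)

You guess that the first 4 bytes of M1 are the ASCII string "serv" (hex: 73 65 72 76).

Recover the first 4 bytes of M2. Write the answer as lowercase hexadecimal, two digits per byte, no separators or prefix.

6fc36112

First, c1 ⊕ c2 = (M1 ⊕ K) ⊕ (M2 ⊕ K) = M1 ⊕ M2, so the key drops out. Then M2 = (M1 ⊕ M2) ⊕ M1 over the first 4 bytes.
byte 0: (78 XOR 64) XOR 73 = 1c XOR 73 = 6f
byte 1: (3a XOR 9c) XOR 65 = a6 XOR 65 = c3
byte 2: (35 XOR 26) XOR 72 = 13 XOR 72 = 61
byte 3: (14 XOR 70) XOR 76 = 64 XOR 76 = 12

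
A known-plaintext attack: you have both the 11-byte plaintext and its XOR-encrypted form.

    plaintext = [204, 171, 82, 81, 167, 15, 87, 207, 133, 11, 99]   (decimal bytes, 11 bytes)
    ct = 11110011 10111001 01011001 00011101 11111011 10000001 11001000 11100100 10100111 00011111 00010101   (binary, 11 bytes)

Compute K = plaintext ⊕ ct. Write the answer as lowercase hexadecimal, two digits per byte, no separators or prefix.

3f120b4c5c8e9f2b221476

Since ct = plaintext ⊕ K, XORing both sides with plaintext gives K = plaintext ⊕ ct.
cc xor f3 = 3f
ab xor b9 = 12
52 xor 59 = 0b
51 xor 1d = 4c
a7 xor fb = 5c
0f xor 81 = 8e
57 xor c8 = 9f
cf xor e4 = 2b
85 xor a7 = 22
0b xor 1f = 14
63 xor 15 = 76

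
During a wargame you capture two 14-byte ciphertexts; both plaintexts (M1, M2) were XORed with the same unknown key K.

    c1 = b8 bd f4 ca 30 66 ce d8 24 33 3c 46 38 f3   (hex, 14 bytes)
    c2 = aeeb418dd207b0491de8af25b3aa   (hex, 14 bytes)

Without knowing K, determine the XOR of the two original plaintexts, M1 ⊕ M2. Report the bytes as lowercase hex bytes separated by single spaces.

c1 ⊕ c2 = (M1 ⊕ K) ⊕ (M2 ⊕ K) = M1 ⊕ M2 — the shared key cancels under XOR.
b8 ⊕ ae = 16
bd ⊕ eb = 56
f4 ⊕ 41 = b5
ca ⊕ 8d = 47
30 ⊕ d2 = e2
66 ⊕ 07 = 61
ce ⊕ b0 = 7e
d8 ⊕ 49 = 91
24 ⊕ 1d = 39
33 ⊕ e8 = db
3c ⊕ af = 93
46 ⊕ 25 = 63
38 ⊕ b3 = 8b
f3 ⊕ aa = 59

16 56 b5 47 e2 61 7e 91 39 db 93 63 8b 59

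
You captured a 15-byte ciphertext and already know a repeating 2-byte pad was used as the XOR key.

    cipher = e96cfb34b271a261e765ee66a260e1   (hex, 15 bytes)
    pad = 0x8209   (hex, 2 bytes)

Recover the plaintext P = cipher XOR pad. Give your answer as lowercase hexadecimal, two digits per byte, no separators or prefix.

6b65793d30782068656c6c6f206963

The 2-byte key repeats, so the effective keystream is 82 09 82 09 82 09 82 09 82 09 82 09 82 09 82.
byte 0: e9 ⊕ 82 = 6b
byte 1: 6c ⊕ 09 = 65
byte 2: fb ⊕ 82 = 79
byte 3: 34 ⊕ 09 = 3d
byte 4: b2 ⊕ 82 = 30
byte 5: 71 ⊕ 09 = 78
byte 6: a2 ⊕ 82 = 20
byte 7: 61 ⊕ 09 = 68
byte 8: e7 ⊕ 82 = 65
byte 9: 65 ⊕ 09 = 6c
byte 10: ee ⊕ 82 = 6c
byte 11: 66 ⊕ 09 = 6f
byte 12: a2 ⊕ 82 = 20
byte 13: 60 ⊕ 09 = 69
byte 14: e1 ⊕ 82 = 63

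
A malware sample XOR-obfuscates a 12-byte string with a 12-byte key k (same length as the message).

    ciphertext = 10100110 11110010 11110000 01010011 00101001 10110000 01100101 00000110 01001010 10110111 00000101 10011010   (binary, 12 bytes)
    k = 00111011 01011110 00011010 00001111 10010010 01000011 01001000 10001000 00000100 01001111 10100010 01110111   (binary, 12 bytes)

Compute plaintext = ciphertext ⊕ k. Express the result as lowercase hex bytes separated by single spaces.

byte 0: a6 XOR 3b = 9d
byte 1: f2 XOR 5e = ac
byte 2: f0 XOR 1a = ea
byte 3: 53 XOR 0f = 5c
byte 4: 29 XOR 92 = bb
byte 5: b0 XOR 43 = f3
byte 6: 65 XOR 48 = 2d
byte 7: 06 XOR 88 = 8e
byte 8: 4a XOR 04 = 4e
byte 9: b7 XOR 4f = f8
byte 10: 05 XOR a2 = a7
byte 11: 9a XOR 77 = ed

9d ac ea 5c bb f3 2d 8e 4e f8 a7 ed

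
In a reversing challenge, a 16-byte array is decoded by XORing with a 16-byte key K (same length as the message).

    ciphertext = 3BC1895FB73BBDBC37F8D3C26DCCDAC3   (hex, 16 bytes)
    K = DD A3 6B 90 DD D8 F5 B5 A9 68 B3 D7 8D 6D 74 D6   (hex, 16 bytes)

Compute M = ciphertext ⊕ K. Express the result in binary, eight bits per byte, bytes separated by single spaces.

11100110 01100010 11100010 11001111 01101010 11100011 01001000 00001001 10011110 10010000 01100000 00010101 11100000 10100001 10101110 00010101

XOR is its own inverse, so applying the key byte-wise gives the result directly.
3b xor dd = e6
c1 xor a3 = 62
89 xor 6b = e2
5f xor 90 = cf
b7 xor dd = 6a
3b xor d8 = e3
bd xor f5 = 48
bc xor b5 = 09
37 xor a9 = 9e
f8 xor 68 = 90
d3 xor b3 = 60
c2 xor d7 = 15
6d xor 8d = e0
cc xor 6d = a1
da xor 74 = ae
c3 xor d6 = 15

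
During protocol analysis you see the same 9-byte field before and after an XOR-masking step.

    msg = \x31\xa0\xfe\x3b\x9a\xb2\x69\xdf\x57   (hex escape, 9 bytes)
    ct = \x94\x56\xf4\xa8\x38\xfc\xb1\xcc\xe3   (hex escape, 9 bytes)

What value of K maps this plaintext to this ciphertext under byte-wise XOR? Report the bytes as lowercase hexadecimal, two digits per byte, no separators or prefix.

Since ct = msg ⊕ K, XORing both sides with msg gives K = msg ⊕ ct.
31 ^ 94 = a5
a0 ^ 56 = f6
fe ^ f4 = 0a
3b ^ a8 = 93
9a ^ 38 = a2
b2 ^ fc = 4e
69 ^ b1 = d8
df ^ cc = 13
57 ^ e3 = b4

a5f60a93a24ed813b4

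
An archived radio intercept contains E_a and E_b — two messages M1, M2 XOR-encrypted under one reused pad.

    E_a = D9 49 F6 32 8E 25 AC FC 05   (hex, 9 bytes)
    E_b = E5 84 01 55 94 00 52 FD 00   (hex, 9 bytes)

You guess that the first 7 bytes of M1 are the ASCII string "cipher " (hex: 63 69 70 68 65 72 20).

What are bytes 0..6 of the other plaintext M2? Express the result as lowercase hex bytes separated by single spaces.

5f a4 87 0f 7f 57 de

First, E_a ⊕ E_b = (M1 ⊕ K) ⊕ (M2 ⊕ K) = M1 ⊕ M2, so the key drops out. Then M2 = (M1 ⊕ M2) ⊕ M1 over the first 7 bytes.
byte 0: (d9 xor e5) xor 63 = 3c xor 63 = 5f
byte 1: (49 xor 84) xor 69 = cd xor 69 = a4
byte 2: (f6 xor 01) xor 70 = f7 xor 70 = 87
byte 3: (32 xor 55) xor 68 = 67 xor 68 = 0f
byte 4: (8e xor 94) xor 65 = 1a xor 65 = 7f
byte 5: (25 xor 00) xor 72 = 25 xor 72 = 57
byte 6: (ac xor 52) xor 20 = fe xor 20 = de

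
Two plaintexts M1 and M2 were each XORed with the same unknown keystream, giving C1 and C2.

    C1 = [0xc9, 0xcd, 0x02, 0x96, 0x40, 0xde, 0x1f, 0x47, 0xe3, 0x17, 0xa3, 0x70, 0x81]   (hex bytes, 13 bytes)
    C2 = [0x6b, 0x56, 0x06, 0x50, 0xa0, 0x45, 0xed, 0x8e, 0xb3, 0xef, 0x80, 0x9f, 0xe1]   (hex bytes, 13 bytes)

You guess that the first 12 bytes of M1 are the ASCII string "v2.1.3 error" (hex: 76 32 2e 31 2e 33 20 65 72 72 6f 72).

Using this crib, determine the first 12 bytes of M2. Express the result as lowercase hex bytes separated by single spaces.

First, C1 ⊕ C2 = (M1 ⊕ K) ⊕ (M2 ⊕ K) = M1 ⊕ M2, so the key drops out. Then M2 = (M1 ⊕ M2) ⊕ M1 over the first 12 bytes.
byte 0: (c9 ^ 6b) ^ 76 = a2 ^ 76 = d4
byte 1: (cd ^ 56) ^ 32 = 9b ^ 32 = a9
byte 2: (02 ^ 06) ^ 2e = 04 ^ 2e = 2a
byte 3: (96 ^ 50) ^ 31 = c6 ^ 31 = f7
byte 4: (40 ^ a0) ^ 2e = e0 ^ 2e = ce
byte 5: (de ^ 45) ^ 33 = 9b ^ 33 = a8
byte 6: (1f ^ ed) ^ 20 = f2 ^ 20 = d2
byte 7: (47 ^ 8e) ^ 65 = c9 ^ 65 = ac
byte 8: (e3 ^ b3) ^ 72 = 50 ^ 72 = 22
byte 9: (17 ^ ef) ^ 72 = f8 ^ 72 = 8a
byte 10: (a3 ^ 80) ^ 6f = 23 ^ 6f = 4c
byte 11: (70 ^ 9f) ^ 72 = ef ^ 72 = 9d

d4 a9 2a f7 ce a8 d2 ac 22 8a 4c 9d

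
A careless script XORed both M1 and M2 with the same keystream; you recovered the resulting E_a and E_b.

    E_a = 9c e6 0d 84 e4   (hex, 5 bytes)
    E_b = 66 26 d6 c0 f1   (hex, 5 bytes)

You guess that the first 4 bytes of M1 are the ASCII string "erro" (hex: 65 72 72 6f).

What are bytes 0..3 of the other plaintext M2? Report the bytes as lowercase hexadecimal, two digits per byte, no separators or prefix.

First, E_a ⊕ E_b = (M1 ⊕ K) ⊕ (M2 ⊕ K) = M1 ⊕ M2, so the key drops out. Then M2 = (M1 ⊕ M2) ⊕ M1 over the first 4 bytes.
byte 0: (9c xor 66) xor 65 = fa xor 65 = 9f
byte 1: (e6 xor 26) xor 72 = c0 xor 72 = b2
byte 2: (0d xor d6) xor 72 = db xor 72 = a9
byte 3: (84 xor c0) xor 6f = 44 xor 6f = 2b

9fb2a92b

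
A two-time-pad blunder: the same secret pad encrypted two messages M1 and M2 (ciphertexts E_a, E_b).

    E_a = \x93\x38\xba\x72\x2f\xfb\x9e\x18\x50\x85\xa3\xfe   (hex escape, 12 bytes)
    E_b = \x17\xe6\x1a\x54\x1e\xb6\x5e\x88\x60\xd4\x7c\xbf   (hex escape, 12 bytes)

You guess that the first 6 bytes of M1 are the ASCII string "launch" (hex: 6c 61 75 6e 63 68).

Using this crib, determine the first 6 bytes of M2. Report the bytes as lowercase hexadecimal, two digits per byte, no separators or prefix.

e8bfd5485225

First, E_a ⊕ E_b = (M1 ⊕ K) ⊕ (M2 ⊕ K) = M1 ⊕ M2, so the key drops out. Then M2 = (M1 ⊕ M2) ⊕ M1 over the first 6 bytes.
byte 0: (93 ^ 17) ^ 6c = 84 ^ 6c = e8
byte 1: (38 ^ e6) ^ 61 = de ^ 61 = bf
byte 2: (ba ^ 1a) ^ 75 = a0 ^ 75 = d5
byte 3: (72 ^ 54) ^ 6e = 26 ^ 6e = 48
byte 4: (2f ^ 1e) ^ 63 = 31 ^ 63 = 52
byte 5: (fb ^ b6) ^ 68 = 4d ^ 68 = 25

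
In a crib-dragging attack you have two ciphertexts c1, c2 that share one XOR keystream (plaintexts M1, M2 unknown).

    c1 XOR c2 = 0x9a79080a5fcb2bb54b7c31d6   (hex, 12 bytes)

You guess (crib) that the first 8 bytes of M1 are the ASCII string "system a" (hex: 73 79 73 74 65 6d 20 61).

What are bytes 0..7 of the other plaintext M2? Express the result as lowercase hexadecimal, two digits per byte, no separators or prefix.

e9007b7e3aa60bd4

Since c1 ⊕ c2 = M1 ⊕ M2, XORing with the guessed M1 bytes yields the corresponding M2 bytes: M2 = (c1 ⊕ c2) ⊕ M1.
154 xor 115 = 233
121 xor 121 =   0
  8 xor 115 = 123
 10 xor 116 = 126
 95 xor 101 =  58
203 xor 109 = 166
 43 xor  32 =  11
181 xor  97 = 212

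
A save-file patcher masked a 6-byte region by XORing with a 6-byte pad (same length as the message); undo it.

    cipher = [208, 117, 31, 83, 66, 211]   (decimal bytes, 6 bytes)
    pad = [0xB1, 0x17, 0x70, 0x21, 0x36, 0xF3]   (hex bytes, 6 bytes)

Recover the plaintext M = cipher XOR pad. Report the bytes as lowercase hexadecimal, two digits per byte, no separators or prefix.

61626f727420

XOR is its own inverse, so applying the key byte-wise gives the result directly.
d0 xor b1 = 61
75 xor 17 = 62
1f xor 70 = 6f
53 xor 21 = 72
42 xor 36 = 74
d3 xor f3 = 20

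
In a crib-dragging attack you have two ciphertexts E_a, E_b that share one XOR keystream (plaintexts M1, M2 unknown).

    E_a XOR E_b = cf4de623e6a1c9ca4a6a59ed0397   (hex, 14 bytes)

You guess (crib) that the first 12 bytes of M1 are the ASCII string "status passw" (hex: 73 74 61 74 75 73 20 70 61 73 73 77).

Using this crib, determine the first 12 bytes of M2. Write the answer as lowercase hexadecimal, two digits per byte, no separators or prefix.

Since E_a ⊕ E_b = M1 ⊕ M2, XORing with the guessed M1 bytes yields the corresponding M2 bytes: M2 = (E_a ⊕ E_b) ⊕ M1.
207 xor 115 = 188
 77 xor 116 =  57
230 xor  97 = 135
 35 xor 116 =  87
230 xor 117 = 147
161 xor 115 = 210
201 xor  32 = 233
202 xor 112 = 186
 74 xor  97 =  43
106 xor 115 =  25
 89 xor 115 =  42
237 xor 119 = 154

bc39875793d2e9ba2b192a9a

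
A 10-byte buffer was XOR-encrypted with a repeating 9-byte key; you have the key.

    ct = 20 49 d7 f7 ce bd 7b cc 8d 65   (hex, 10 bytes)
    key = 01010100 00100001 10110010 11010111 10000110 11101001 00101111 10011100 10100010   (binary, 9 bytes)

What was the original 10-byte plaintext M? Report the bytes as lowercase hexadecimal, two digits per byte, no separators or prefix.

The 9-byte key repeats, so the effective keystream is 54 21 b2 d7 86 e9 2f 9c a2 54.
byte 0: 20 ⊕ 54 = 74
byte 1: 49 ⊕ 21 = 68
byte 2: d7 ⊕ b2 = 65
byte 3: f7 ⊕ d7 = 20
byte 4: ce ⊕ 86 = 48
byte 5: bd ⊕ e9 = 54
byte 6: 7b ⊕ 2f = 54
byte 7: cc ⊕ 9c = 50
byte 8: 8d ⊕ a2 = 2f
byte 9: 65 ⊕ 54 = 31

74686520485454502f31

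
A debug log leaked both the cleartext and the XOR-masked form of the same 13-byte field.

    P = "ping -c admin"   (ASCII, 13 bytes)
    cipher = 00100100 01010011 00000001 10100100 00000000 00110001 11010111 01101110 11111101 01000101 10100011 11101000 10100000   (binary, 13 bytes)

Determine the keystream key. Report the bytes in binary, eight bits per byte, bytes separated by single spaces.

Since cipher = P ⊕ key, XORing both sides with P gives key = P ⊕ cipher.
byte 0: 70 XOR 24 = 54
byte 1: 69 XOR 53 = 3a
byte 2: 6e XOR 01 = 6f
byte 3: 67 XOR a4 = c3
byte 4: 20 XOR 00 = 20
byte 5: 2d XOR 31 = 1c
byte 6: 63 XOR d7 = b4
byte 7: 20 XOR 6e = 4e
byte 8: 61 XOR fd = 9c
byte 9: 64 XOR 45 = 21
byte 10: 6d XOR a3 = ce
byte 11: 69 XOR e8 = 81
byte 12: 6e XOR a0 = ce

01010100 00111010 01101111 11000011 00100000 00011100 10110100 01001110 10011100 00100001 11001110 10000001 11001110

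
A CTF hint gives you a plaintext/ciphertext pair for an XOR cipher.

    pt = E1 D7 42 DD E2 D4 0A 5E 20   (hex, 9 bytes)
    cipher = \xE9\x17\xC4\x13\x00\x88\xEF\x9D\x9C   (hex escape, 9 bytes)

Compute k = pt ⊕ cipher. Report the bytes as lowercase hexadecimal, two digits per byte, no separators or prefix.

Since cipher = pt ⊕ k, XORing both sides with pt gives k = pt ⊕ cipher.
byte 0: 11100001 ⊕ 11101001 = 00001000
byte 1: 11010111 ⊕ 00010111 = 11000000
byte 2: 01000010 ⊕ 11000100 = 10000110
byte 3: 11011101 ⊕ 00010011 = 11001110
byte 4: 11100010 ⊕ 00000000 = 11100010
byte 5: 11010100 ⊕ 10001000 = 01011100
byte 6: 00001010 ⊕ 11101111 = 11100101
byte 7: 01011110 ⊕ 10011101 = 11000011
byte 8: 00100000 ⊕ 10011100 = 10111100

08c086cee25ce5c3bc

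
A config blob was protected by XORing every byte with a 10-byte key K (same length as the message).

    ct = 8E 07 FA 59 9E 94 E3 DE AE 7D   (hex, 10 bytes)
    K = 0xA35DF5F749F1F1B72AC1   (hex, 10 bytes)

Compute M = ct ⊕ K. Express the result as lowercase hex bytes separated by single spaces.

2d 5a 0f ae d7 65 12 69 84 bc

XOR is its own inverse, so applying the key byte-wise gives the result directly.
byte 0: 8e ⊕ a3 = 2d
byte 1: 07 ⊕ 5d = 5a
byte 2: fa ⊕ f5 = 0f
byte 3: 59 ⊕ f7 = ae
byte 4: 9e ⊕ 49 = d7
byte 5: 94 ⊕ f1 = 65
byte 6: e3 ⊕ f1 = 12
byte 7: de ⊕ b7 = 69
byte 8: ae ⊕ 2a = 84
byte 9: 7d ⊕ c1 = bc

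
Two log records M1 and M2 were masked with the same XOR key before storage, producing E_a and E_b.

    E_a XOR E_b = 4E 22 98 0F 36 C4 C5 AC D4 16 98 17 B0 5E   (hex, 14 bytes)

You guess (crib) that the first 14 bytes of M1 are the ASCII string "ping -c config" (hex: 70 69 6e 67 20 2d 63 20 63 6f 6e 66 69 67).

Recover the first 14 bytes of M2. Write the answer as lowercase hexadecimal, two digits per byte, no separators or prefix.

Since E_a ⊕ E_b = M1 ⊕ M2, XORing with the guessed M1 bytes yields the corresponding M2 bytes: M2 = (E_a ⊕ E_b) ⊕ M1.
4e xor 70 = 3e
22 xor 69 = 4b
98 xor 6e = f6
0f xor 67 = 68
36 xor 20 = 16
c4 xor 2d = e9
c5 xor 63 = a6
ac xor 20 = 8c
d4 xor 63 = b7
16 xor 6f = 79
98 xor 6e = f6
17 xor 66 = 71
b0 xor 69 = d9
5e xor 67 = 39

3e4bf66816e9a68cb779f671d939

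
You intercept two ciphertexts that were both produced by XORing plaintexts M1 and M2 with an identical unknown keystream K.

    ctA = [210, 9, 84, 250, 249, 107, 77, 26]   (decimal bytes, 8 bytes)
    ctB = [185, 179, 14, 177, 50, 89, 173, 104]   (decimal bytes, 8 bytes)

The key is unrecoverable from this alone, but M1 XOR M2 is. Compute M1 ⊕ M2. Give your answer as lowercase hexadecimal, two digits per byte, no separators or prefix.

6bba5a4bcb32e072

ctA ⊕ ctB = (M1 ⊕ K) ⊕ (M2 ⊕ K) = M1 ⊕ M2 — the shared key cancels under XOR.
d2 ⊕ b9 = 6b
09 ⊕ b3 = ba
54 ⊕ 0e = 5a
fa ⊕ b1 = 4b
f9 ⊕ 32 = cb
6b ⊕ 59 = 32
4d ⊕ ad = e0
1a ⊕ 68 = 72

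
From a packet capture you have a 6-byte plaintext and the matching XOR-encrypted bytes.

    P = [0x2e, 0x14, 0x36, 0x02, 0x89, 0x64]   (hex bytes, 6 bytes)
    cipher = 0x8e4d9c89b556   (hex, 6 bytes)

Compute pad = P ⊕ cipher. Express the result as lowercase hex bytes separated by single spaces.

Since cipher = P ⊕ pad, XORing both sides with P gives pad = P ⊕ cipher.
2e XOR 8e = a0
14 XOR 4d = 59
36 XOR 9c = aa
02 XOR 89 = 8b
89 XOR b5 = 3c
64 XOR 56 = 32

a0 59 aa 8b 3c 32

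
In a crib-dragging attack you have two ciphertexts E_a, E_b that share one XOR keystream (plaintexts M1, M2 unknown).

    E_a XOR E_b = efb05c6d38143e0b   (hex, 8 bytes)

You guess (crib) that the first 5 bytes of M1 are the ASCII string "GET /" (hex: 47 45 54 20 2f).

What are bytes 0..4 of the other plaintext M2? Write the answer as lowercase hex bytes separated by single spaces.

Since E_a ⊕ E_b = M1 ⊕ M2, XORing with the guessed M1 bytes yields the corresponding M2 bytes: M2 = (E_a ⊕ E_b) ⊕ M1.
ef ⊕ 47 = a8
b0 ⊕ 45 = f5
5c ⊕ 54 = 08
6d ⊕ 20 = 4d
38 ⊕ 2f = 17

a8 f5 08 4d 17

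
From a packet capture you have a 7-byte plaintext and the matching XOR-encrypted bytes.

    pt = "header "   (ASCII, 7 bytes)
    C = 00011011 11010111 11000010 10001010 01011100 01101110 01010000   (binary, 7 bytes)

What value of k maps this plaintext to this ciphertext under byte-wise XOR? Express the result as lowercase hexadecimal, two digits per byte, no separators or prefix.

73b2a3ee391c70

Since C = pt ⊕ k, XORing both sides with pt gives k = pt ⊕ C.
68 ^ 1b = 73
65 ^ d7 = b2
61 ^ c2 = a3
64 ^ 8a = ee
65 ^ 5c = 39
72 ^ 6e = 1c
20 ^ 50 = 70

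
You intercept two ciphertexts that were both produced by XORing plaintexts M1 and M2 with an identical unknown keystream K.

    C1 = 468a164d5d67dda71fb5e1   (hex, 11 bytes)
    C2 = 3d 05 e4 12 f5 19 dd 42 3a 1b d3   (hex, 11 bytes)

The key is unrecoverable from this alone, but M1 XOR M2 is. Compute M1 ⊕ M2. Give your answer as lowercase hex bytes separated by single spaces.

7b 8f f2 5f a8 7e 00 e5 25 ae 32

C1 ⊕ C2 = (M1 ⊕ K) ⊕ (M2 ⊕ K) = M1 ⊕ M2 — the shared key cancels under XOR.
01000110 xor 00111101 = 01111011
10001010 xor 00000101 = 10001111
00010110 xor 11100100 = 11110010
01001101 xor 00010010 = 01011111
01011101 xor 11110101 = 10101000
01100111 xor 00011001 = 01111110
11011101 xor 11011101 = 00000000
10100111 xor 01000010 = 11100101
00011111 xor 00111010 = 00100101
10110101 xor 00011011 = 10101110
11100001 xor 11010011 = 00110010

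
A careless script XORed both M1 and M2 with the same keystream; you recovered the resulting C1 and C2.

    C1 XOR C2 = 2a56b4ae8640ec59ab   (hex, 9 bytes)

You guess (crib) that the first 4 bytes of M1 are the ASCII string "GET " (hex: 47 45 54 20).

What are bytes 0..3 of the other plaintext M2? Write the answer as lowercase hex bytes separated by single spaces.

6d 13 e0 8e

Since C1 ⊕ C2 = M1 ⊕ M2, XORing with the guessed M1 bytes yields the corresponding M2 bytes: M2 = (C1 ⊕ C2) ⊕ M1.
2a XOR 47 = 6d
56 XOR 45 = 13
b4 XOR 54 = e0
ae XOR 20 = 8e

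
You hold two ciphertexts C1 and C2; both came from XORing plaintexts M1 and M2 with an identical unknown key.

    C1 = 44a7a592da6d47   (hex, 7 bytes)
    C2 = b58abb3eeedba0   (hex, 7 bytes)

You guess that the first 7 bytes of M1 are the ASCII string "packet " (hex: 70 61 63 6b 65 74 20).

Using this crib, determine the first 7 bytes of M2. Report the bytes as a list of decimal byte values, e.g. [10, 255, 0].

First, C1 ⊕ C2 = (M1 ⊕ K) ⊕ (M2 ⊕ K) = M1 ⊕ M2, so the key drops out. Then M2 = (M1 ⊕ M2) ⊕ M1 over the first 7 bytes.
byte 0: (44 ⊕ b5) ⊕ 70 = f1 ⊕ 70 = 81
byte 1: (a7 ⊕ 8a) ⊕ 61 = 2d ⊕ 61 = 4c
byte 2: (a5 ⊕ bb) ⊕ 63 = 1e ⊕ 63 = 7d
byte 3: (92 ⊕ 3e) ⊕ 6b = ac ⊕ 6b = c7
byte 4: (da ⊕ ee) ⊕ 65 = 34 ⊕ 65 = 51
byte 5: (6d ⊕ db) ⊕ 74 = b6 ⊕ 74 = c2
byte 6: (47 ⊕ a0) ⊕ 20 = e7 ⊕ 20 = c7

[129, 76, 125, 199, 81, 194, 199]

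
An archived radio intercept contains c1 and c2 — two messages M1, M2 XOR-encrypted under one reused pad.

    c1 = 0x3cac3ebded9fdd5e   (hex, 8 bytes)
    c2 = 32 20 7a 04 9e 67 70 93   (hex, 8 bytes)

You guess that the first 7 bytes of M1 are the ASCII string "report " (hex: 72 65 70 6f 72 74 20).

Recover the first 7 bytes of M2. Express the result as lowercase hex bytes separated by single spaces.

7c e9 34 d6 01 8c 8d

First, c1 ⊕ c2 = (M1 ⊕ K) ⊕ (M2 ⊕ K) = M1 ⊕ M2, so the key drops out. Then M2 = (M1 ⊕ M2) ⊕ M1 over the first 7 bytes.
byte 0: (3c XOR 32) XOR 72 = 0e XOR 72 = 7c
byte 1: (ac XOR 20) XOR 65 = 8c XOR 65 = e9
byte 2: (3e XOR 7a) XOR 70 = 44 XOR 70 = 34
byte 3: (bd XOR 04) XOR 6f = b9 XOR 6f = d6
byte 4: (ed XOR 9e) XOR 72 = 73 XOR 72 = 01
byte 5: (9f XOR 67) XOR 74 = f8 XOR 74 = 8c
byte 6: (dd XOR 70) XOR 20 = ad XOR 20 = 8d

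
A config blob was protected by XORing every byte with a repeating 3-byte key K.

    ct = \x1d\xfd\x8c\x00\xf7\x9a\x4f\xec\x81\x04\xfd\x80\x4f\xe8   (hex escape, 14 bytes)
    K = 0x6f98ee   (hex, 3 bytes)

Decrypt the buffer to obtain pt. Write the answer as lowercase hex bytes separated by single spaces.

72 65 62 6f 6f 74 20 74 6f 6b 65 6e 20 70

The 3-byte key repeats, so the effective keystream is 6f 98 ee 6f 98 ee 6f 98 ee 6f 98 ee 6f 98.
byte 0: 1d XOR 6f = 72
byte 1: fd XOR 98 = 65
byte 2: 8c XOR ee = 62
byte 3: 00 XOR 6f = 6f
byte 4: f7 XOR 98 = 6f
byte 5: 9a XOR ee = 74
byte 6: 4f XOR 6f = 20
byte 7: ec XOR 98 = 74
byte 8: 81 XOR ee = 6f
byte 9: 04 XOR 6f = 6b
byte 10: fd XOR 98 = 65
byte 11: 80 XOR ee = 6e
byte 12: 4f XOR 6f = 20
byte 13: e8 XOR 98 = 70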